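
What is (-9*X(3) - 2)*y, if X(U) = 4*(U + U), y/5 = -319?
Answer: 347710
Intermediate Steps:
y = -1595 (y = 5*(-319) = -1595)
X(U) = 8*U (X(U) = 4*(2*U) = 8*U)
(-9*X(3) - 2)*y = (-72*3 - 2)*(-1595) = (-9*24 - 2)*(-1595) = (-216 - 2)*(-1595) = -218*(-1595) = 347710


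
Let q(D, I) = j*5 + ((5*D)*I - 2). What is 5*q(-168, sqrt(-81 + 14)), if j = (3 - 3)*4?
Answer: -10 - 4200*I*sqrt(67) ≈ -10.0 - 34379.0*I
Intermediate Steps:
j = 0 (j = 0*4 = 0)
q(D, I) = -2 + 5*D*I (q(D, I) = 0*5 + ((5*D)*I - 2) = 0 + (5*D*I - 2) = 0 + (-2 + 5*D*I) = -2 + 5*D*I)
5*q(-168, sqrt(-81 + 14)) = 5*(-2 + 5*(-168)*sqrt(-81 + 14)) = 5*(-2 + 5*(-168)*sqrt(-67)) = 5*(-2 + 5*(-168)*(I*sqrt(67))) = 5*(-2 - 840*I*sqrt(67)) = -10 - 4200*I*sqrt(67)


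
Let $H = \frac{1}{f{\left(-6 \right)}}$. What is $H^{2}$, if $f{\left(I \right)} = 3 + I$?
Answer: $\frac{1}{9} \approx 0.11111$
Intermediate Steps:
$H = - \frac{1}{3}$ ($H = \frac{1}{3 - 6} = \frac{1}{-3} = - \frac{1}{3} \approx -0.33333$)
$H^{2} = \left(- \frac{1}{3}\right)^{2} = \frac{1}{9}$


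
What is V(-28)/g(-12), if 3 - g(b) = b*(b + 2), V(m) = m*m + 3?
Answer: -787/117 ≈ -6.7265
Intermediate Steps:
V(m) = 3 + m² (V(m) = m² + 3 = 3 + m²)
g(b) = 3 - b*(2 + b) (g(b) = 3 - b*(b + 2) = 3 - b*(2 + b))
V(-28)/g(-12) = (3 + (-28)²)/(3 - 1*(-12)² - 2*(-12)) = (3 + 784)/(3 - 1*144 + 24) = 787/(3 - 144 + 24) = 787/(-117) = 787*(-1/117) = -787/117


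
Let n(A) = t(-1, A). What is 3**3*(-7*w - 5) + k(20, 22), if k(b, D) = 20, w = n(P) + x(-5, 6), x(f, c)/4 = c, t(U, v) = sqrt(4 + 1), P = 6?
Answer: -4651 - 189*sqrt(5) ≈ -5073.6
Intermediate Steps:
t(U, v) = sqrt(5)
x(f, c) = 4*c
n(A) = sqrt(5)
w = 24 + sqrt(5) (w = sqrt(5) + 4*6 = sqrt(5) + 24 = 24 + sqrt(5) ≈ 26.236)
3**3*(-7*w - 5) + k(20, 22) = 3**3*(-7*(24 + sqrt(5)) - 5) + 20 = 27*((-168 - 7*sqrt(5)) - 5) + 20 = 27*(-173 - 7*sqrt(5)) + 20 = (-4671 - 189*sqrt(5)) + 20 = -4651 - 189*sqrt(5)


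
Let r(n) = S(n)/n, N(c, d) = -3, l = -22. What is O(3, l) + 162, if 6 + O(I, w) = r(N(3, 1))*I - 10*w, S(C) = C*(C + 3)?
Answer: 376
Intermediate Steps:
S(C) = C*(3 + C)
r(n) = 3 + n (r(n) = (n*(3 + n))/n = 3 + n)
O(I, w) = -6 - 10*w (O(I, w) = -6 + ((3 - 3)*I - 10*w) = -6 + (0*I - 10*w) = -6 + (0 - 10*w) = -6 - 10*w)
O(3, l) + 162 = (-6 - 10*(-22)) + 162 = (-6 + 220) + 162 = 214 + 162 = 376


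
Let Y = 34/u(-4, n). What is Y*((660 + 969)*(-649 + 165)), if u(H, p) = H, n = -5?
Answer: 6701706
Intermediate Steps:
Y = -17/2 (Y = 34/(-4) = 34*(-¼) = -17/2 ≈ -8.5000)
Y*((660 + 969)*(-649 + 165)) = -17*(660 + 969)*(-649 + 165)/2 = -27693*(-484)/2 = -17/2*(-788436) = 6701706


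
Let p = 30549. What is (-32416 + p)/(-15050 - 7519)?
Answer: 1867/22569 ≈ 0.082724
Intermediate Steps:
(-32416 + p)/(-15050 - 7519) = (-32416 + 30549)/(-15050 - 7519) = -1867/(-22569) = -1867*(-1/22569) = 1867/22569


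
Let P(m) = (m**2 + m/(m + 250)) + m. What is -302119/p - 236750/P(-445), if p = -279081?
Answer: -22616685989/195501543039 ≈ -0.11569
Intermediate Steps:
P(m) = m + m**2 + m/(250 + m) (P(m) = (m**2 + m/(250 + m)) + m = m + m**2 + m/(250 + m))
-302119/p - 236750/P(-445) = -302119/(-279081) - 236750*(-(250 - 445)/(445*(251 + (-445)**2 + 251*(-445)))) = -302119*(-1/279081) - 236750*39/(89*(251 + 198025 - 111695)) = 302119/279081 - 236750/((-445*(-1/195)*86581)) = 302119/279081 - 236750/7705709/39 = 302119/279081 - 236750*39/7705709 = 302119/279081 - 9233250/7705709 = -22616685989/195501543039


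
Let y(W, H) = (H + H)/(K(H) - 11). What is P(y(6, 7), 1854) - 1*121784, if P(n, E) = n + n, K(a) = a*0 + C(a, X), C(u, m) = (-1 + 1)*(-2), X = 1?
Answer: -1339652/11 ≈ -1.2179e+5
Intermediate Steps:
C(u, m) = 0 (C(u, m) = 0*(-2) = 0)
K(a) = 0 (K(a) = a*0 + 0 = 0 + 0 = 0)
y(W, H) = -2*H/11 (y(W, H) = (H + H)/(0 - 11) = (2*H)/(-11) = (2*H)*(-1/11) = -2*H/11)
P(n, E) = 2*n
P(y(6, 7), 1854) - 1*121784 = 2*(-2/11*7) - 1*121784 = 2*(-14/11) - 121784 = -28/11 - 121784 = -1339652/11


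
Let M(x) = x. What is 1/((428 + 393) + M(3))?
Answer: 1/824 ≈ 0.0012136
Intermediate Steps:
1/((428 + 393) + M(3)) = 1/((428 + 393) + 3) = 1/(821 + 3) = 1/824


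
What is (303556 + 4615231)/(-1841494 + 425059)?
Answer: -4918787/1416435 ≈ -3.4727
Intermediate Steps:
(303556 + 4615231)/(-1841494 + 425059) = 4918787/(-1416435) = 4918787*(-1/1416435) = -4918787/1416435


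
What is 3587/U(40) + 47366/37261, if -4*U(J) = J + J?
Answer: -132707887/745220 ≈ -178.08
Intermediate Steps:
U(J) = -J/2 (U(J) = -(J + J)/4 = -J/2)
3587/U(40) + 47366/37261 = 3587/((-1/2*40)) + 47366/37261 = 3587/(-20) + 47366*(1/37261) = 3587*(-1/20) + 47366/37261 = -3587/20 + 47366/37261 = -132707887/745220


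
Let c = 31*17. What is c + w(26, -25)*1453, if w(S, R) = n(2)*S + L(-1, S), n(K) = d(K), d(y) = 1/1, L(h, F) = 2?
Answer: 41211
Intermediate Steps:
d(y) = 1
c = 527
n(K) = 1
w(S, R) = 2 + S (w(S, R) = 1*S + 2 = S + 2 = 2 + S)
c + w(26, -25)*1453 = 527 + (2 + 26)*1453 = 527 + 28*1453 = 527 + 40684 = 41211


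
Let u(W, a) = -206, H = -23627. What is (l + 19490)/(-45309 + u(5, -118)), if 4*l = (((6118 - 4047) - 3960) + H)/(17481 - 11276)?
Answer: -120929071/282420575 ≈ -0.42819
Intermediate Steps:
l = -6379/6205 (l = ((((6118 - 4047) - 3960) - 23627)/(17481 - 11276))/4 = (((2071 - 3960) - 23627)/6205)/4 = ((-1889 - 23627)*(1/6205))/4 = (-25516*1/6205)/4 = (1/4)*(-25516/6205) = -6379/6205 ≈ -1.0280)
(l + 19490)/(-45309 + u(5, -118)) = (-6379/6205 + 19490)/(-45309 - 206) = (120929071/6205)/(-45515) = (120929071/6205)*(-1/45515) = -120929071/282420575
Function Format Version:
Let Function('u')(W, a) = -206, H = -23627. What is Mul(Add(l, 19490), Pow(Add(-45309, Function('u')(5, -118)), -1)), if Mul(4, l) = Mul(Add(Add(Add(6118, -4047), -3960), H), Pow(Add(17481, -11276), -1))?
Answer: Rational(-120929071, 282420575) ≈ -0.42819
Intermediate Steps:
l = Rational(-6379, 6205) (l = Mul(Rational(1, 4), Mul(Add(Add(Add(6118, -4047), -3960), -23627), Pow(Add(17481, -11276), -1))) = Mul(Rational(1, 4), Mul(Add(Add(2071, -3960), -23627), Pow(6205, -1))) = Mul(Rational(1, 4), Mul(Add(-1889, -23627), Rational(1, 6205))) = Mul(Rational(1, 4), Mul(-25516, Rational(1, 6205))) = Mul(Rational(1, 4), Rational(-25516, 6205)) = Rational(-6379, 6205) ≈ -1.0280)
Mul(Add(l, 19490), Pow(Add(-45309, Function('u')(5, -118)), -1)) = Mul(Add(Rational(-6379, 6205), 19490), Pow(Add(-45309, -206), -1)) = Mul(Rational(120929071, 6205), Pow(-45515, -1)) = Mul(Rational(120929071, 6205), Rational(-1, 45515)) = Rational(-120929071, 282420575)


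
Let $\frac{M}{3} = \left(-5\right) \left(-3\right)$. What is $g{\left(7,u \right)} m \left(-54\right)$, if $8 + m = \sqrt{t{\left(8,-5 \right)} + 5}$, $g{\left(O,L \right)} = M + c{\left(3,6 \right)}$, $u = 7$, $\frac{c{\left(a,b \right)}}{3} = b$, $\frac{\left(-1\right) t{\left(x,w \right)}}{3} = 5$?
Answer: $27216 - 3402 i \sqrt{10} \approx 27216.0 - 10758.0 i$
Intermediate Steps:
$t{\left(x,w \right)} = -15$ ($t{\left(x,w \right)} = \left(-3\right) 5 = -15$)
$c{\left(a,b \right)} = 3 b$
$M = 45$ ($M = 3 \left(\left(-5\right) \left(-3\right)\right) = 3 \cdot 15 = 45$)
$g{\left(O,L \right)} = 63$ ($g{\left(O,L \right)} = 45 + 3 \cdot 6 = 45 + 18 = 63$)
$m = -8 + i \sqrt{10}$ ($m = -8 + \sqrt{-15 + 5} = -8 + \sqrt{-10} = -8 + i \sqrt{10} \approx -8.0 + 3.1623 i$)
$g{\left(7,u \right)} m \left(-54\right) = 63 \left(-8 + i \sqrt{10}\right) \left(-54\right) = \left(-504 + 63 i \sqrt{10}\right) \left(-54\right) = 27216 - 3402 i \sqrt{10}$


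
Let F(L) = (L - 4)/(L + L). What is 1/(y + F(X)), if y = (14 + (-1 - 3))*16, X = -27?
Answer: 54/8671 ≈ 0.0062277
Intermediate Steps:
F(L) = (-4 + L)/(2*L) (F(L) = (-4 + L)/((2*L)) = (-4 + L)*(1/(2*L)) = (-4 + L)/(2*L))
y = 160 (y = (14 - 4)*16 = 10*16 = 160)
1/(y + F(X)) = 1/(160 + (½)*(-4 - 27)/(-27)) = 1/(160 + (½)*(-1/27)*(-31)) = 1/(160 + 31/54) = 1/(8671/54) = 54/8671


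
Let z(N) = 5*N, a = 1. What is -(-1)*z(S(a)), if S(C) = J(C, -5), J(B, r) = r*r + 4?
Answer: 145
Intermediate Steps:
J(B, r) = 4 + r² (J(B, r) = r² + 4 = 4 + r²)
S(C) = 29 (S(C) = 4 + (-5)² = 4 + 25 = 29)
-(-1)*z(S(a)) = -(-1)*5*29 = -(-1)*145 = -1*(-145) = 145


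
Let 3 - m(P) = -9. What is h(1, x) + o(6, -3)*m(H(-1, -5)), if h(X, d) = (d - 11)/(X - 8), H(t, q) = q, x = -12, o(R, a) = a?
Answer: -229/7 ≈ -32.714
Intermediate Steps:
h(X, d) = (-11 + d)/(-8 + X)
m(P) = 12 (m(P) = 3 - 1*(-9) = 3 + 9 = 12)
h(1, x) + o(6, -3)*m(H(-1, -5)) = (-11 - 12)/(-8 + 1) - 3*12 = -23/(-7) - 36 = -⅐*(-23) - 36 = 23/7 - 36 = -229/7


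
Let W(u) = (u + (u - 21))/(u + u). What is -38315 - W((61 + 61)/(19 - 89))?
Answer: -4675287/122 ≈ -38322.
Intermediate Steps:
W(u) = (-21 + 2*u)/(2*u) (W(u) = (u + (-21 + u))/((2*u)) = (-21 + 2*u)*(1/(2*u)) = (-21 + 2*u)/(2*u))
-38315 - W((61 + 61)/(19 - 89)) = -38315 - (-21/2 + (61 + 61)/(19 - 89))/((61 + 61)/(19 - 89)) = -38315 - (-21/2 + 122/(-70))/(122/(-70)) = -38315 - (-21/2 + 122*(-1/70))/(122*(-1/70)) = -38315 - (-21/2 - 61/35)/(-61/35) = -38315 - (-35)*(-857)/(61*70) = -38315 - 1*857/122 = -38315 - 857/122 = -4675287/122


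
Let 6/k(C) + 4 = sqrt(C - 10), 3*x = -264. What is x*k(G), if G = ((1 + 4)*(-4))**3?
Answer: 1056/4013 + 792*I*sqrt(890)/4013 ≈ 0.26314 + 5.8878*I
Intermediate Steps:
x = -88 (x = (1/3)*(-264) = -88)
G = -8000 (G = (5*(-4))**3 = (-20)**3 = -8000)
k(C) = 6/(-4 + sqrt(-10 + C)) (k(C) = 6/(-4 + sqrt(C - 10)) = 6/(-4 + sqrt(-10 + C)))
x*k(G) = -528/(-4 + sqrt(-10 - 8000)) = -528/(-4 + sqrt(-8010)) = -528/(-4 + 3*I*sqrt(890))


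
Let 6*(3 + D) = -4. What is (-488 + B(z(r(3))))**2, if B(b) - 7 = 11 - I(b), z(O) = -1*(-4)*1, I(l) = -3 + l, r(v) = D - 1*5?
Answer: 221841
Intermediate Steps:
D = -11/3 (D = -3 + (1/6)*(-4) = -3 - 2/3 = -11/3 ≈ -3.6667)
r(v) = -26/3 (r(v) = -11/3 - 1*5 = -11/3 - 5 = -26/3)
z(O) = 4 (z(O) = 4*1 = 4)
B(b) = 21 - b (B(b) = 7 + (11 - (-3 + b)) = 7 + (11 + (3 - b)) = 7 + (14 - b) = 21 - b)
(-488 + B(z(r(3))))**2 = (-488 + (21 - 1*4))**2 = (-488 + (21 - 4))**2 = (-488 + 17)**2 = (-471)**2 = 221841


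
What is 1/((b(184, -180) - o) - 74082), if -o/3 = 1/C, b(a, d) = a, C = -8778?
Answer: -2926/216225549 ≈ -1.3532e-5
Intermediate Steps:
o = 1/2926 (o = -3/(-8778) = -3*(-1/8778) = 1/2926 ≈ 0.00034176)
1/((b(184, -180) - o) - 74082) = 1/((184 - 1*1/2926) - 74082) = 1/((184 - 1/2926) - 74082) = 1/(538383/2926 - 74082) = 1/(-216225549/2926) = -2926/216225549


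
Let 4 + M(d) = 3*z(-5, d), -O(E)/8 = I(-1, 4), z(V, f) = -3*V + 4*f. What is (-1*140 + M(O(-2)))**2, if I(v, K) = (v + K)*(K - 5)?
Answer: 35721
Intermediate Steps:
I(v, K) = (-5 + K)*(K + v) (I(v, K) = (K + v)*(-5 + K) = (-5 + K)*(K + v))
O(E) = 24 (O(E) = -8*(4**2 - 5*4 - 5*(-1) + 4*(-1)) = -8*(16 - 20 + 5 - 4) = -8*(-3) = 24)
M(d) = 41 + 12*d (M(d) = -4 + 3*(-3*(-5) + 4*d) = -4 + 3*(15 + 4*d) = -4 + (45 + 12*d) = 41 + 12*d)
(-1*140 + M(O(-2)))**2 = (-1*140 + (41 + 12*24))**2 = (-140 + (41 + 288))**2 = (-140 + 329)**2 = 189**2 = 35721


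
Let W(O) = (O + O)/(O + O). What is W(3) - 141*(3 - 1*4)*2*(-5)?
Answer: -1409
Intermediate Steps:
W(O) = 1 (W(O) = (2*O)/((2*O)) = (2*O)*(1/(2*O)) = 1)
W(3) - 141*(3 - 1*4)*2*(-5) = 1 - 141*(3 - 1*4)*2*(-5) = 1 - 141*(3 - 4)*2*(-5) = 1 - 141*(-1*2)*(-5) = 1 - (-282)*(-5) = 1 - 141*10 = 1 - 1410 = -1409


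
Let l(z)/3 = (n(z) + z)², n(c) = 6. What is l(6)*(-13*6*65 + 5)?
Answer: -2188080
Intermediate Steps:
l(z) = 3*(6 + z)²
l(6)*(-13*6*65 + 5) = (3*(6 + 6)²)*(-13*6*65 + 5) = (3*12²)*(-78*65 + 5) = (3*144)*(-5070 + 5) = 432*(-5065) = -2188080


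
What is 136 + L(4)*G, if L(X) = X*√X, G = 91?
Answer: 864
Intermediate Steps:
L(X) = X^(3/2)
136 + L(4)*G = 136 + 4^(3/2)*91 = 136 + 8*91 = 136 + 728 = 864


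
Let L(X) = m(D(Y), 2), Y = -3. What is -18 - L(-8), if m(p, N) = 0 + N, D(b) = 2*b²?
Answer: -20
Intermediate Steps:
m(p, N) = N
L(X) = 2
-18 - L(-8) = -18 - 1*2 = -18 - 2 = -20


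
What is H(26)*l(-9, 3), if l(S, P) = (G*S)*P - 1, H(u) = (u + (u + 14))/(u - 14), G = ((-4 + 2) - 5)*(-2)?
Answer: -4169/2 ≈ -2084.5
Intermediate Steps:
G = 14 (G = (-2 - 5)*(-2) = -7*(-2) = 14)
H(u) = (14 + 2*u)/(-14 + u) (H(u) = (u + (14 + u))/(-14 + u) = (14 + 2*u)/(-14 + u))
l(S, P) = -1 + 14*P*S (l(S, P) = (14*S)*P - 1 = 14*P*S - 1 = -1 + 14*P*S)
H(26)*l(-9, 3) = (2*(7 + 26)/(-14 + 26))*(-1 + 14*3*(-9)) = (2*33/12)*(-1 - 378) = (2*(1/12)*33)*(-379) = (11/2)*(-379) = -4169/2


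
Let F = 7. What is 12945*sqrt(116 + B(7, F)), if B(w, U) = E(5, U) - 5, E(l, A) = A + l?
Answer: 12945*sqrt(123) ≈ 1.4357e+5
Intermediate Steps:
B(w, U) = U (B(w, U) = (U + 5) - 5 = (5 + U) - 5 = U)
12945*sqrt(116 + B(7, F)) = 12945*sqrt(116 + 7) = 12945*sqrt(123)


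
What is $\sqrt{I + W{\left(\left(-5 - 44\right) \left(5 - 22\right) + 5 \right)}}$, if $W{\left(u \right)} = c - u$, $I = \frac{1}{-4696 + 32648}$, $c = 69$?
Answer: $\frac{3 i \sqrt{4172435221}}{6988} \approx 27.731 i$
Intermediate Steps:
$I = \frac{1}{27952} \approx 3.5776 \cdot 10^{-5}$
$W{\left(u \right)} = 69 - u$
$\sqrt{I + W{\left(\left(-5 - 44\right) \left(5 - 22\right) + 5 \right)}} = \sqrt{\frac{1}{27952} + \left(69 - \left(\left(-5 - 44\right) \left(5 - 22\right) + 5\right)\right)} = \sqrt{\frac{1}{27952} + \left(69 - \left(\left(-49\right) \left(-17\right) + 5\right)\right)} = \sqrt{\frac{1}{27952} + \left(69 - \left(833 + 5\right)\right)} = \sqrt{\frac{1}{27952} + \left(69 - 838\right)} = \sqrt{\frac{1}{27952} - 769} = \sqrt{- \frac{21495087}{27952}} = \frac{3 i \sqrt{4172435221}}{6988}$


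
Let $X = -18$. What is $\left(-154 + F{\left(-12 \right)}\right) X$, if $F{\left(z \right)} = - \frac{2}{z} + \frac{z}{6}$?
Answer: $2805$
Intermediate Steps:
$F{\left(z \right)} = - \frac{2}{z} + \frac{z}{6}$ ($F{\left(z \right)} = - \frac{2}{z} + z \frac{1}{6} = - \frac{2}{z} + \frac{z}{6}$)
$\left(-154 + F{\left(-12 \right)}\right) X = \left(-154 + \left(- \frac{2}{-12} + \frac{1}{6} \left(-12\right)\right)\right) \left(-18\right) = \left(-154 - \frac{11}{6}\right) \left(-18\right) = \left(- \frac{935}{6}\right) \left(-18\right) = 2805$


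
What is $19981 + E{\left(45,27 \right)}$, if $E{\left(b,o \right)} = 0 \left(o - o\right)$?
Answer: $19981$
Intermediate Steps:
$E{\left(b,o \right)} = 0$ ($E{\left(b,o \right)} = 0 \cdot 0 = 0$)
$19981 + E{\left(45,27 \right)} = 19981 + 0 = 19981$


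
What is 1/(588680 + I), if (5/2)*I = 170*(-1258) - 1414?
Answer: 5/2512852 ≈ 1.9898e-6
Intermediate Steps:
I = -430548/5 (I = 2*(170*(-1258) - 1414)/5 = 2*(-213860 - 1414)/5 = (⅖)*(-215274) = -430548/5 ≈ -86110.)
1/(588680 + I) = 1/(588680 - 430548/5) = 1/(2512852/5) = 5/2512852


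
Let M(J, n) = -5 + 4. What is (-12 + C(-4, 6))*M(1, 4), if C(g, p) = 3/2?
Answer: 21/2 ≈ 10.500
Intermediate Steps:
C(g, p) = 3/2 (C(g, p) = 3*(½) = 3/2)
M(J, n) = -1
(-12 + C(-4, 6))*M(1, 4) = (-12 + 3/2)*(-1) = -21/2*(-1) = 21/2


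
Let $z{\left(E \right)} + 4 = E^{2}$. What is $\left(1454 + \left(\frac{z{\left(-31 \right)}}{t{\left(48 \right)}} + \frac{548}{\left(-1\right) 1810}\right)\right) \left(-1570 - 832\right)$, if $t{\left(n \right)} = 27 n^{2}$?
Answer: $- \frac{32763865308551}{9383040} \approx -3.4918 \cdot 10^{6}$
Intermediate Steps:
$z{\left(E \right)} = -4 + E^{2}$
$\left(1454 + \left(\frac{z{\left(-31 \right)}}{t{\left(48 \right)}} + \frac{548}{\left(-1\right) 1810}\right)\right) \left(-1570 - 832\right) = \left(1454 + \left(\frac{-4 + \left(-31\right)^{2}}{27 \cdot 48^{2}} + \frac{548}{\left(-1\right) 1810}\right)\right) \left(-1570 - 832\right) = \left(1454 + \left(\frac{-4 + 961}{27 \cdot 2304} + \frac{548}{-1810}\right)\right) \left(-2402\right) = \left(1454 + \left(\frac{957}{62208} + 548 \left(- \frac{1}{1810}\right)\right)\right) \left(-2402\right) = \left(1454 + \left(957 \cdot \frac{1}{62208} - \frac{274}{905}\right)\right) \left(-2402\right) = \left(1454 + \left(\frac{319}{20736} - \frac{274}{905}\right)\right) \left(-2402\right) = \left(1454 - \frac{5392969}{18766080}\right) \left(-2402\right) = \frac{27280487351}{18766080} \left(-2402\right) = - \frac{32763865308551}{9383040}$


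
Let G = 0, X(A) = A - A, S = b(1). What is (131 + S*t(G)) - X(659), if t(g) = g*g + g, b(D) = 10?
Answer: 131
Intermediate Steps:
S = 10
X(A) = 0
t(g) = g + g² (t(g) = g² + g = g + g²)
(131 + S*t(G)) - X(659) = (131 + 10*(0*(1 + 0))) - 1*0 = (131 + 10*(0*1)) + 0 = (131 + 10*0) + 0 = (131 + 0) + 0 = 131 + 0 = 131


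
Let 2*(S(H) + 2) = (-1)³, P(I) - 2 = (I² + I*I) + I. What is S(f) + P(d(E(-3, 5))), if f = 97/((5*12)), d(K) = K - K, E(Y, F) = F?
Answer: -½ ≈ -0.50000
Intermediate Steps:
d(K) = 0
P(I) = 2 + I + 2*I² (P(I) = 2 + ((I² + I*I) + I) = 2 + ((I² + I²) + I) = 2 + (2*I² + I) = 2 + (I + 2*I²) = 2 + I + 2*I²)
f = 97/60 ≈ 1.6167
S(H) = -5/2 (S(H) = -2 + (½)*(-1)³ = -2 + (½)*(-1) = -2 - ½ = -5/2)
S(f) + P(d(E(-3, 5))) = -5/2 + (2 + 0 + 2*0²) = -5/2 + (2 + 0 + 2*0) = -5/2 + (2 + 0 + 0) = -5/2 + 2 = -½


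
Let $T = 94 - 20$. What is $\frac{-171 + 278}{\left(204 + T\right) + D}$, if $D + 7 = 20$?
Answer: $\frac{107}{291} \approx 0.3677$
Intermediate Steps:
$D = 13$ ($D = -7 + 20 = 13$)
$T = 74$ ($T = 94 - 20 = 74$)
$\frac{-171 + 278}{\left(204 + T\right) + D} = \frac{-171 + 278}{\left(204 + 74\right) + 13} = \frac{107}{278 + 13} = \frac{107}{291}$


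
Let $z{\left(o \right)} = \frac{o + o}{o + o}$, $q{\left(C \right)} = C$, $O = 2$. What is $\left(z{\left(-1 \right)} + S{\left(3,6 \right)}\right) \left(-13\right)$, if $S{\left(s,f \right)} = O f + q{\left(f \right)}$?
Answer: $-247$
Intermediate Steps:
$S{\left(s,f \right)} = 3 f$ ($S{\left(s,f \right)} = 2 f + f = 3 f$)
$z{\left(o \right)} = 1$ ($z{\left(o \right)} = \frac{2 o}{2 o} = 2 o \frac{1}{2 o} = 1$)
$\left(z{\left(-1 \right)} + S{\left(3,6 \right)}\right) \left(-13\right) = \left(1 + 3 \cdot 6\right) \left(-13\right) = \left(1 + 18\right) \left(-13\right) = 19 \left(-13\right) = -247$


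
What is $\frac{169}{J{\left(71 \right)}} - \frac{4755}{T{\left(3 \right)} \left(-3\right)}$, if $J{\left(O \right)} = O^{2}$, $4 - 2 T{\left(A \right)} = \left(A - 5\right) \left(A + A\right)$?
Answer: $\frac{7991337}{40328} \approx 198.16$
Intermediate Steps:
$T{\left(A \right)} = 2 - A \left(-5 + A\right)$ ($T{\left(A \right)} = 2 - \frac{\left(A - 5\right) \left(A + A\right)}{2} = 2 - \frac{\left(-5 + A\right) 2 A}{2} = 2 - \frac{2 A \left(-5 + A\right)}{2} = 2 - A \left(-5 + A\right)$)
$\frac{169}{J{\left(71 \right)}} - \frac{4755}{T{\left(3 \right)} \left(-3\right)} = \frac{169}{71^{2}} - \frac{4755}{\left(2 - 3^{2} + 5 \cdot 3\right) \left(-3\right)} = \frac{169}{5041} - \frac{4755}{\left(2 - 9 + 15\right) \left(-3\right)} = 169 \cdot \frac{1}{5041} - \frac{4755}{\left(2 - 9 + 15\right) \left(-3\right)} = \frac{169}{5041} - \frac{4755}{8 \left(-3\right)} = \frac{169}{5041} - \frac{4755}{-24} = \frac{169}{5041} - - \frac{1585}{8} = \frac{169}{5041} + \frac{1585}{8} = \frac{7991337}{40328}$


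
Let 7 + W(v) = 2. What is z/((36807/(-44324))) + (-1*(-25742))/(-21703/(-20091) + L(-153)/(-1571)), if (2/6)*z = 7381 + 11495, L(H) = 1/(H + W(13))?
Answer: -2932145499244248156/66094272787805 ≈ -44363.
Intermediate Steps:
W(v) = -5 (W(v) = -7 + 2 = -5)
L(H) = 1/(-5 + H) (L(H) = 1/(H - 5) = 1/(-5 + H))
z = 56628 (z = 3*(7381 + 11495) = 3*18876 = 56628)
z/((36807/(-44324))) + (-1*(-25742))/(-21703/(-20091) + L(-153)/(-1571)) = 56628/((36807/(-44324))) + (-1*(-25742))/(-21703/(-20091) + 1/(-5 - 153*(-1571))) = 56628/((36807*(-1/44324))) + 25742/(-21703*(-1/20091) - 1/1571/(-158)) = 56628/(-36807/44324) + 25742/(21703/20091 - 1/158*(-1/1571)) = 56628*(-44324/36807) + 25742/(21703/20091 + 1/248218) = -836659824/12269 + 25742/(5387095345/4986947838) = -836659824/12269 + 25742*(4986947838/5387095345) = -836659824/12269 + 128374011245796/5387095345 = -2932145499244248156/66094272787805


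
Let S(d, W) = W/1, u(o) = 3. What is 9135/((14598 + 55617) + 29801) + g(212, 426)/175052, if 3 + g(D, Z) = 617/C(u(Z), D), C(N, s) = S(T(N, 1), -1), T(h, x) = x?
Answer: 54896075/625285744 ≈ 0.087794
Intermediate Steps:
S(d, W) = W (S(d, W) = W*1 = W)
C(N, s) = -1
g(D, Z) = -620 (g(D, Z) = -3 + 617/(-1) = -3 + 617*(-1) = -3 - 617 = -620)
9135/((14598 + 55617) + 29801) + g(212, 426)/175052 = 9135/((14598 + 55617) + 29801) - 620/175052 = 9135/(70215 + 29801) - 620*1/175052 = 9135/100016 - 155/43763 = 9135*(1/100016) - 155/43763 = 1305/14288 - 155/43763 = 54896075/625285744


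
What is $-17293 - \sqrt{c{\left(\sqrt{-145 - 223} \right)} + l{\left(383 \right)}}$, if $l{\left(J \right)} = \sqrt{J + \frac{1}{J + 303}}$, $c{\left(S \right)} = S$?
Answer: $-17293 - \frac{\sqrt{2 \sqrt{3678346} + 784 i \sqrt{23}}}{14} \approx -17298.0 - 1.9791 i$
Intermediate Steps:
$l{\left(J \right)} = \sqrt{J + \frac{1}{303 + J}}$
$-17293 - \sqrt{c{\left(\sqrt{-145 - 223} \right)} + l{\left(383 \right)}} = -17293 - \sqrt{\sqrt{-145 - 223} + \sqrt{\frac{1 + 383 \left(303 + 383\right)}{303 + 383}}} = -17293 - \sqrt{\sqrt{-368} + \sqrt{\frac{1 + 383 \cdot 686}{686}}} = -17293 - \sqrt{4 i \sqrt{23} + \sqrt{\frac{1 + 262738}{686}}} = -17293 - \sqrt{4 i \sqrt{23} + \sqrt{\frac{1}{686} \cdot 262739}} = -17293 - \sqrt{4 i \sqrt{23} + \sqrt{\frac{262739}{686}}} = -17293 - \sqrt{4 i \sqrt{23} + \frac{\sqrt{3678346}}{98}} = -17293 - \sqrt{\frac{\sqrt{3678346}}{98} + 4 i \sqrt{23}}$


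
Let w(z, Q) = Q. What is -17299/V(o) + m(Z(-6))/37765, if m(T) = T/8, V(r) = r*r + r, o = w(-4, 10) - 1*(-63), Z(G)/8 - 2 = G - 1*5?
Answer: -653345353/204006530 ≈ -3.2026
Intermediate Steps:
Z(G) = -24 + 8*G (Z(G) = 16 + 8*(G - 1*5) = 16 + 8*(G - 5) = 16 + 8*(-5 + G) = 16 + (-40 + 8*G) = -24 + 8*G)
o = 73 (o = 10 - 1*(-63) = 10 + 63 = 73)
V(r) = r + r**2 (V(r) = r**2 + r = r + r**2)
m(T) = T/8 (m(T) = T*(1/8) = T/8)
-17299/V(o) + m(Z(-6))/37765 = -17299*1/(73*(1 + 73)) + ((-24 + 8*(-6))/8)/37765 = -17299/(73*74) + ((-24 - 48)/8)*(1/37765) = -17299/5402 + ((1/8)*(-72))*(1/37765) = -17299*1/5402 - 9*1/37765 = -17299/5402 - 9/37765 = -653345353/204006530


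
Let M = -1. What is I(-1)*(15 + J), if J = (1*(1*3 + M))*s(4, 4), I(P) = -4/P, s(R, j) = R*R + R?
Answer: 220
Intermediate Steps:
s(R, j) = R + R**2 (s(R, j) = R**2 + R = R + R**2)
J = 40 (J = (1*(1*3 - 1))*(4*(1 + 4)) = (1*(3 - 1))*(4*5) = (1*2)*20 = 2*20 = 40)
I(-1)*(15 + J) = (-4/(-1))*(15 + 40) = -4*(-1)*55 = 4*55 = 220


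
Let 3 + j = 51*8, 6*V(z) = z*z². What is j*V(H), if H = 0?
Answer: 0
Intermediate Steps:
V(z) = z³/6 (V(z) = (z*z²)/6 = z³/6)
j = 405 (j = -3 + 51*8 = -3 + 408 = 405)
j*V(H) = 405*((⅙)*0³) = 405*((⅙)*0) = 405*0 = 0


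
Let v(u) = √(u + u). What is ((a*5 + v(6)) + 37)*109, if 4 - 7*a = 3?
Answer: 28776/7 + 218*√3 ≈ 4488.4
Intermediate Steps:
a = ⅐ (a = 4/7 - ⅐*3 = 4/7 - 3/7 = ⅐ ≈ 0.14286)
v(u) = √2*√u (v(u) = √(2*u) = √2*√u)
((a*5 + v(6)) + 37)*109 = (((⅐)*5 + √2*√6) + 37)*109 = ((5/7 + 2*√3) + 37)*109 = (264/7 + 2*√3)*109 = 28776/7 + 218*√3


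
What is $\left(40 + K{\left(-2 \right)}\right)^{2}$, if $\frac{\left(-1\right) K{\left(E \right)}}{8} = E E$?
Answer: $64$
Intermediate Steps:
$K{\left(E \right)} = - 8 E^{2}$ ($K{\left(E \right)} = - 8 E E = - 8 E^{2}$)
$\left(40 + K{\left(-2 \right)}\right)^{2} = \left(40 - 8 \left(-2\right)^{2}\right)^{2} = \left(40 - 32\right)^{2} = 8^{2} = 64$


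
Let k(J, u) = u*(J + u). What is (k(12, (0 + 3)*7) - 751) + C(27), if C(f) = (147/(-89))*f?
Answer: -9131/89 ≈ -102.60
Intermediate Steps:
C(f) = -147*f/89 (C(f) = (147*(-1/89))*f = -147*f/89)
(k(12, (0 + 3)*7) - 751) + C(27) = (((0 + 3)*7)*(12 + (0 + 3)*7) - 751) - 147/89*27 = ((3*7)*(12 + 3*7) - 751) - 3969/89 = (21*(12 + 21) - 751) - 3969/89 = (21*33 - 751) - 3969/89 = (693 - 751) - 3969/89 = -58 - 3969/89 = -9131/89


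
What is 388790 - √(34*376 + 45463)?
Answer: 388790 - √58247 ≈ 3.8855e+5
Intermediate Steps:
388790 - √(34*376 + 45463) = 388790 - √(12784 + 45463) = 388790 - √58247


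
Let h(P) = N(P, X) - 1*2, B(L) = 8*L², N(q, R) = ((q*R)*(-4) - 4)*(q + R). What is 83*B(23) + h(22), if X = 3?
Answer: 344554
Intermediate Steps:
N(q, R) = (-4 - 4*R*q)*(R + q) (N(q, R) = ((R*q)*(-4) - 4)*(R + q) = (-4*R*q - 4)*(R + q) = (-4 - 4*R*q)*(R + q))
h(P) = -14 - 40*P - 12*P² (h(P) = (-4*3 - 4*P - 4*3*P² - 4*P*3²) - 1*2 = (-12 - 4*P - 12*P² - 4*P*9) - 2 = (-12 - 4*P - 12*P² - 36*P) - 2 = (-12 - 40*P - 12*P²) - 2 = -14 - 40*P - 12*P²)
83*B(23) + h(22) = 83*(8*23²) + (-14 - 40*22 - 12*22²) = 83*(8*529) + (-14 - 880 - 12*484) = 83*4232 + (-14 - 880 - 5808) = 351256 - 6702 = 344554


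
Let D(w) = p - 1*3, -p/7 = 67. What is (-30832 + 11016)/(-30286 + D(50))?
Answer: 9908/15379 ≈ 0.64425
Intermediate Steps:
p = -469 (p = -7*67 = -469)
D(w) = -472 (D(w) = -469 - 1*3 = -469 - 3 = -472)
(-30832 + 11016)/(-30286 + D(50)) = (-30832 + 11016)/(-30286 - 472) = -19816/(-30758) = -19816*(-1/30758) = 9908/15379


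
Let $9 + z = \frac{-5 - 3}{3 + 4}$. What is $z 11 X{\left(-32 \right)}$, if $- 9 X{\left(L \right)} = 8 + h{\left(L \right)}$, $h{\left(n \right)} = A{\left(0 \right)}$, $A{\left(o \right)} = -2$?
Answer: $\frac{1562}{21} \approx 74.381$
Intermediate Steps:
$h{\left(n \right)} = -2$
$z = - \frac{71}{7}$ ($z = -9 + \frac{-5 - 3}{3 + 4} = -9 - \frac{8}{7} = - \frac{71}{7} \approx -10.143$)
$X{\left(L \right)} = - \frac{2}{3}$ ($X{\left(L \right)} = - \frac{8 - 2}{9} = \left(- \frac{1}{9}\right) 6 = - \frac{2}{3}$)
$z 11 X{\left(-32 \right)} = \left(- \frac{71}{7}\right) 11 \left(- \frac{2}{3}\right) = \left(- \frac{781}{7}\right) \left(- \frac{2}{3}\right) = \frac{1562}{21}$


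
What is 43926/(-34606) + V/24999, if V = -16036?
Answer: -63578765/33273669 ≈ -1.9108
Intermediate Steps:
43926/(-34606) + V/24999 = 43926/(-34606) - 16036/24999 = 43926*(-1/34606) - 16036*1/24999 = -21963/17303 - 16036/24999 = -63578765/33273669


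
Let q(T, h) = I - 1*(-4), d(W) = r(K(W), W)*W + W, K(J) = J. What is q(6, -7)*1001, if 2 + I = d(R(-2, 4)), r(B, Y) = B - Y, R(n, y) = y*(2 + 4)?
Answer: 26026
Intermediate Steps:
R(n, y) = 6*y (R(n, y) = y*6 = 6*y)
d(W) = W (d(W) = (W - W)*W + W = 0*W + W = 0 + W = W)
I = 22 (I = -2 + 6*4 = -2 + 24 = 22)
q(T, h) = 26 (q(T, h) = 22 - 1*(-4) = 22 + 4 = 26)
q(6, -7)*1001 = 26*1001 = 26026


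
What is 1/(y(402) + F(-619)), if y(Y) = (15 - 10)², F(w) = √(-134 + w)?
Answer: 25/1378 - I*√753/1378 ≈ 0.018142 - 0.019914*I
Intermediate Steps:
y(Y) = 25 (y(Y) = 5² = 25)
1/(y(402) + F(-619)) = 1/(25 + √(-134 - 619)) = 1/(25 + √(-753)) = 1/(25 + I*√753)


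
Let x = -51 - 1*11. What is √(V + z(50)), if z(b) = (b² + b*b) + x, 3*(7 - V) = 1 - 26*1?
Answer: 2*√11145/3 ≈ 70.380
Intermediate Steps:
x = -62 (x = -51 - 11 = -62)
V = 46/3 (V = 7 - (1 - 26*1)/3 = 7 - (1 - 26)/3 = 7 - ⅓*(-25) = 7 + 25/3 = 46/3 ≈ 15.333)
z(b) = -62 + 2*b² (z(b) = (b² + b*b) - 62 = (b² + b²) - 62 = 2*b² - 62 = -62 + 2*b²)
√(V + z(50)) = √(46/3 + (-62 + 2*50²)) = √(46/3 + (-62 + 2*2500)) = √(46/3 + (-62 + 5000)) = √(46/3 + 4938) = √(14860/3) = 2*√11145/3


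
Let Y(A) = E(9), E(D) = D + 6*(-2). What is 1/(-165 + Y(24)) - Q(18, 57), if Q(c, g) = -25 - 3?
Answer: 4703/168 ≈ 27.994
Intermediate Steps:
E(D) = -12 + D (E(D) = D - 12 = -12 + D)
Y(A) = -3 (Y(A) = -12 + 9 = -3)
Q(c, g) = -28
1/(-165 + Y(24)) - Q(18, 57) = 1/(-165 - 3) - 1*(-28) = 1/(-168) + 28 = -1/168 + 28 = 4703/168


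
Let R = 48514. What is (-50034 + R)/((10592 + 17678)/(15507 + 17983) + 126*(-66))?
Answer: 5090480/27847457 ≈ 0.18280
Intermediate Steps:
(-50034 + R)/((10592 + 17678)/(15507 + 17983) + 126*(-66)) = (-50034 + 48514)/((10592 + 17678)/(15507 + 17983) + 126*(-66)) = -1520/(28270/33490 - 8316) = -1520/(28270*(1/33490) - 8316) = -1520/(2827/3349 - 8316) = -1520/(-27847457/3349) = -1520*(-3349/27847457) = 5090480/27847457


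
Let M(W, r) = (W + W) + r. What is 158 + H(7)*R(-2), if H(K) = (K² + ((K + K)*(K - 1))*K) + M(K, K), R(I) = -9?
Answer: -5764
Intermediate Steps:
M(W, r) = r + 2*W (M(W, r) = 2*W + r = r + 2*W)
H(K) = K² + 3*K + 2*K²*(-1 + K) (H(K) = (K² + ((K + K)*(K - 1))*K) + (K + 2*K) = (K² + ((2*K)*(-1 + K))*K) + 3*K = (K² + (2*K*(-1 + K))*K) + 3*K = (K² + 2*K²*(-1 + K)) + 3*K = K² + 3*K + 2*K²*(-1 + K))
158 + H(7)*R(-2) = 158 + (7*(3 - 1*7 + 2*7²))*(-9) = 158 + (7*(3 - 7 + 2*49))*(-9) = 158 + (7*(3 - 7 + 98))*(-9) = 158 + (7*94)*(-9) = 158 + 658*(-9) = 158 - 5922 = -5764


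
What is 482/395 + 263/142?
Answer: 172329/56090 ≈ 3.0724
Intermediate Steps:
482/395 + 263/142 = 172329/56090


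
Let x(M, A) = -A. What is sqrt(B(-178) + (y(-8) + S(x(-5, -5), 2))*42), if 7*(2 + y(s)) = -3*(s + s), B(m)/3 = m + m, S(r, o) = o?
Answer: 2*I*sqrt(195) ≈ 27.928*I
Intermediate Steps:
B(m) = 6*m (B(m) = 3*(m + m) = 3*(2*m) = 6*m)
y(s) = -2 - 6*s/7 (y(s) = -2 + (-3*(s + s))/7 = -2 + (-6*s)/7 = -2 - 6*s/7)
sqrt(B(-178) + (y(-8) + S(x(-5, -5), 2))*42) = sqrt(6*(-178) + ((-2 - 6/7*(-8)) + 2)*42) = sqrt(-1068 + ((-2 + 48/7) + 2)*42) = sqrt(-1068 + (34/7 + 2)*42) = sqrt(-1068 + (48/7)*42) = sqrt(-1068 + 288) = sqrt(-780) = 2*I*sqrt(195)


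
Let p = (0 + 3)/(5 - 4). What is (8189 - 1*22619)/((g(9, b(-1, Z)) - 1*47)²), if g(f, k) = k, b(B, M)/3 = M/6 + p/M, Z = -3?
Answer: -57720/10609 ≈ -5.4407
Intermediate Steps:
p = 3 (p = 3/1 = 3*1 = 3)
b(B, M) = M/2 + 9/M (b(B, M) = 3*(M/6 + 3/M) = 3*(3/M + M/6) = M/2 + 9/M)
(8189 - 1*22619)/((g(9, b(-1, Z)) - 1*47)²) = (8189 - 1*22619)/((((½)*(-3) + 9/(-3)) - 1*47)²) = (8189 - 22619)/(((-3/2 + 9*(-⅓)) - 47)²) = -14430/((-3/2 - 3) - 47)² = -14430/(-9/2 - 47)² = -14430/((-103/2)²) = -14430/10609/4 = -14430*4/10609 = -57720/10609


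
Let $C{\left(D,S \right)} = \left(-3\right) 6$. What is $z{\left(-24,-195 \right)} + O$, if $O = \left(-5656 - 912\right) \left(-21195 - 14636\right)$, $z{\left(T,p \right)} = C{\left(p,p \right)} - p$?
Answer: $235338185$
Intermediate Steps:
$C{\left(D,S \right)} = -18$
$z{\left(T,p \right)} = -18 - p$
$O = 235338008$ ($O = \left(-6568\right) \left(-35831\right) = 235338008$)
$z{\left(-24,-195 \right)} + O = \left(-18 - -195\right) + 235338008 = \left(-18 + 195\right) + 235338008 = 177 + 235338008 = 235338185$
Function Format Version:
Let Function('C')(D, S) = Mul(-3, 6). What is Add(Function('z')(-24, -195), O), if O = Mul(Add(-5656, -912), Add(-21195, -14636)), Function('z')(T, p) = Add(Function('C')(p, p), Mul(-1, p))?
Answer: 235338185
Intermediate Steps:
Function('C')(D, S) = -18
Function('z')(T, p) = Add(-18, Mul(-1, p))
O = 235338008 (O = Mul(-6568, -35831) = 235338008)
Add(Function('z')(-24, -195), O) = Add(Add(-18, Mul(-1, -195)), 235338008) = Add(Add(-18, 195), 235338008) = Add(177, 235338008) = 235338185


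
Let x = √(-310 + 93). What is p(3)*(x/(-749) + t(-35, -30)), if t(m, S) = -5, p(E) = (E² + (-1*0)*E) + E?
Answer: -60 - 12*I*√217/749 ≈ -60.0 - 0.23601*I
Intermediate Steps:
p(E) = E + E² (p(E) = (E² + 0*E) + E = (E² + 0) + E = E² + E = E + E²)
x = I*√217 (x = √(-217) = I*√217 ≈ 14.731*I)
p(3)*(x/(-749) + t(-35, -30)) = (3*(1 + 3))*((I*√217)/(-749) - 5) = (3*4)*((I*√217)*(-1/749) - 5) = 12*(-I*√217/749 - 5) = 12*(-5 - I*√217/749) = -60 - 12*I*√217/749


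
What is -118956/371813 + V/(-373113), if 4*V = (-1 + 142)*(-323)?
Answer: -4118016427/14228539884 ≈ -0.28942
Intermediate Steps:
V = -45543/4 (V = ((-1 + 142)*(-323))/4 = (141*(-323))/4 = (1/4)*(-45543) = -45543/4 ≈ -11386.)
-118956/371813 + V/(-373113) = -118956/371813 - 45543/4/(-373113) = -118956*1/371813 - 45543/4*(-1/373113) = -118956/371813 + 15181/497484 = -4118016427/14228539884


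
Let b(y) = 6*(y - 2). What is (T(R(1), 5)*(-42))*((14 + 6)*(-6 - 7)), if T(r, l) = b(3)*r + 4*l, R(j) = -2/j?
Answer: 87360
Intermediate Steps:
b(y) = -12 + 6*y (b(y) = 6*(-2 + y) = -12 + 6*y)
T(r, l) = 4*l + 6*r (T(r, l) = (-12 + 6*3)*r + 4*l = (-12 + 18)*r + 4*l = 6*r + 4*l = 4*l + 6*r)
(T(R(1), 5)*(-42))*((14 + 6)*(-6 - 7)) = ((4*5 + 6*(-2/1))*(-42))*((14 + 6)*(-6 - 7)) = ((20 + 6*(-2*1))*(-42))*(20*(-13)) = ((20 + 6*(-2))*(-42))*(-260) = ((20 - 12)*(-42))*(-260) = (8*(-42))*(-260) = -336*(-260) = 87360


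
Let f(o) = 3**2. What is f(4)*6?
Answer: 54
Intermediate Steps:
f(o) = 9
f(4)*6 = 9*6 = 54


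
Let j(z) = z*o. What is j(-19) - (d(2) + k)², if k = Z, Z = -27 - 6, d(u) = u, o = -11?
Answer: -752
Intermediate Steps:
j(z) = -11*z (j(z) = z*(-11) = -11*z)
Z = -33
k = -33
j(-19) - (d(2) + k)² = -11*(-19) - (2 - 33)² = 209 - 1*(-31)² = 209 - 1*961 = 209 - 961 = -752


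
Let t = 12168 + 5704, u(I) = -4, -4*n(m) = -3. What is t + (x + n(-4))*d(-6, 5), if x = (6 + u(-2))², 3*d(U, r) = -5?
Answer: 214369/12 ≈ 17864.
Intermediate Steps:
d(U, r) = -5/3 (d(U, r) = (⅓)*(-5) = -5/3)
n(m) = ¾ (n(m) = -¼*(-3) = ¾)
x = 4 (x = (6 - 4)² = 2² = 4)
t = 17872
t + (x + n(-4))*d(-6, 5) = 17872 + (4 + ¾)*(-5/3) = 17872 + (19/4)*(-5/3) = 17872 - 95/12 = 214369/12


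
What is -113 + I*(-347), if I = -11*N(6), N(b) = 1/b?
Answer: 3139/6 ≈ 523.17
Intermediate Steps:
I = -11/6 ≈ -1.8333
-113 + I*(-347) = -113 - 11/6*(-347) = -113 + 3817/6 = 3139/6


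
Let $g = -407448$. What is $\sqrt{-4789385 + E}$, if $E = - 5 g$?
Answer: $11 i \sqrt{22745} \approx 1659.0 i$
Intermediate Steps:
$E = 2037240$ ($E = \left(-5\right) \left(-407448\right) = 2037240$)
$\sqrt{-4789385 + E} = \sqrt{-4789385 + 2037240} = \sqrt{-2752145} = 11 i \sqrt{22745}$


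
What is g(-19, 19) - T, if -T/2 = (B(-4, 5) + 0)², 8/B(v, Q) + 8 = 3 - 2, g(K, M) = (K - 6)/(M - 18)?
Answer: -1097/49 ≈ -22.388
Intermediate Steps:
g(K, M) = (-6 + K)/(-18 + M)
B(v, Q) = -8/7 (B(v, Q) = 8/(-8 + (3 - 2)) = 8/(-8 + 1) = 8/(-7) = 8*(-⅐) = -8/7)
T = -128/49 (T = -2*(-8/7 + 0)² = -2*(-8/7)² = -2*64/49 = -128/49 ≈ -2.6122)
g(-19, 19) - T = (-6 - 19)/(-18 + 19) - 1*(-128/49) = -25/1 + 128/49 = 1*(-25) + 128/49 = -25 + 128/49 = -1097/49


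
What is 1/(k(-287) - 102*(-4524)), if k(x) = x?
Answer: 1/461161 ≈ 2.1684e-6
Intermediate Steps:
1/(k(-287) - 102*(-4524)) = 1/(-287 - 102*(-4524)) = 1/(-287 + 461448) = 1/461161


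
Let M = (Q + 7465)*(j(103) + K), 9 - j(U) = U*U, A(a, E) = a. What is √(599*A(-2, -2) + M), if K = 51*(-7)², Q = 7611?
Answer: I*√122131874 ≈ 11051.0*I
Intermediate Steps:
K = 2499 (K = 51*49 = 2499)
j(U) = 9 - U² (j(U) = 9 - U*U = 9 - U²)
M = -122130676 (M = (7611 + 7465)*((9 - 1*103²) + 2499) = 15076*((9 - 1*10609) + 2499) = 15076*((9 - 10609) + 2499) = 15076*(-10600 + 2499) = 15076*(-8101) = -122130676)
√(599*A(-2, -2) + M) = √(599*(-2) - 122130676) = √(-1198 - 122130676) = √(-122131874) = I*√122131874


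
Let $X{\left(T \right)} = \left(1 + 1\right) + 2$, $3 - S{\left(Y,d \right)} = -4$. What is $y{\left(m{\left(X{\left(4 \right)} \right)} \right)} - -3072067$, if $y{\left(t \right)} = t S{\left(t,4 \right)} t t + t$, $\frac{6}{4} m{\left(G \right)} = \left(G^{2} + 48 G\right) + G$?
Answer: $\frac{616524793}{27} \approx 2.2834 \cdot 10^{7}$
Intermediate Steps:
$S{\left(Y,d \right)} = 7$ ($S{\left(Y,d \right)} = 3 - -4 = 3 + 4 = 7$)
$X{\left(T \right)} = 4$ ($X{\left(T \right)} = 2 + 2 = 4$)
$m{\left(G \right)} = \frac{2 G^{2}}{3} + \frac{98 G}{3}$ ($m{\left(G \right)} = \frac{2 \left(\left(G^{2} + 48 G\right) + G\right)}{3} = \frac{2 \left(G^{2} + 49 G\right)}{3} = \frac{2 G^{2}}{3} + \frac{98 G}{3}$)
$y{\left(t \right)} = t + 7 t^{3}$ ($y{\left(t \right)} = t 7 t t + t = 7 t t t + t = 7 t^{2} t + t = 7 t^{3} + t = t + 7 t^{3}$)
$y{\left(m{\left(X{\left(4 \right)} \right)} \right)} - -3072067 = \left(\frac{2}{3} \cdot 4 \left(49 + 4\right) + 7 \left(\frac{2}{3} \cdot 4 \left(49 + 4\right)\right)^{3}\right) - -3072067 = \left(\frac{2}{3} \cdot 4 \cdot 53 + 7 \left(\frac{2}{3} \cdot 4 \cdot 53\right)^{3}\right) + 3072067 = \left(\frac{424}{3} + 7 \left(\frac{424}{3}\right)^{3}\right) + 3072067 = \left(\frac{424}{3} + 7 \cdot \frac{76225024}{27}\right) + 3072067 = \left(\frac{424}{3} + \frac{533575168}{27}\right) + 3072067 = \frac{533578984}{27} + 3072067 = \frac{616524793}{27}$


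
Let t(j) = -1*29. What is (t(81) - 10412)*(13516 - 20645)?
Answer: 74433889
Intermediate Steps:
t(j) = -29
(t(81) - 10412)*(13516 - 20645) = (-29 - 10412)*(13516 - 20645) = -10441*(-7129) = 74433889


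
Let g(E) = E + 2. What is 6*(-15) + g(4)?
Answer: -84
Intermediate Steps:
g(E) = 2 + E
6*(-15) + g(4) = 6*(-15) + (2 + 4) = -90 + 6 = -84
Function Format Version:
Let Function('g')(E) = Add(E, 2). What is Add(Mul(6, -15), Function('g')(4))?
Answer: -84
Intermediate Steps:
Function('g')(E) = Add(2, E)
Add(Mul(6, -15), Function('g')(4)) = Add(Mul(6, -15), Add(2, 4)) = Add(-90, 6) = -84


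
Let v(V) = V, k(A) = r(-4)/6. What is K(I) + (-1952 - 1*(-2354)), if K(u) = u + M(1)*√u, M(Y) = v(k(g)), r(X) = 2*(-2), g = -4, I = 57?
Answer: 459 - 2*√57/3 ≈ 453.97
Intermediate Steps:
r(X) = -4
k(A) = -⅔ (k(A) = -4/6 = -4*⅙ = -⅔)
M(Y) = -⅔
K(u) = u - 2*√u/3
K(I) + (-1952 - 1*(-2354)) = (57 - 2*√57/3) + (-1952 - 1*(-2354)) = (57 - 2*√57/3) + (-1952 + 2354) = (57 - 2*√57/3) + 402 = 459 - 2*√57/3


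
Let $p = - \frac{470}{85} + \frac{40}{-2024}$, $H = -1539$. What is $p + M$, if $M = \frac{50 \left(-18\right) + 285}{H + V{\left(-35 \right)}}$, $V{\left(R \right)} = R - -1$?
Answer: $- \frac{3172516}{615043} \approx -5.1582$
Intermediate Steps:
$p = - \frac{23867}{4301}$ ($p = \left(-470\right) \frac{1}{85} + 40 \left(- \frac{1}{2024}\right) = - \frac{94}{17} - \frac{5}{253} = - \frac{23867}{4301} \approx -5.5492$)
$V{\left(R \right)} = 1 + R$ ($V{\left(R \right)} = R + 1 = 1 + R$)
$M = \frac{615}{1573}$ ($M = \frac{50 \left(-18\right) + 285}{-1539 + \left(1 - 35\right)} = \frac{-900 + 285}{-1539 - 34} = - \frac{615}{-1573} = \left(-615\right) \left(- \frac{1}{1573}\right) = \frac{615}{1573} \approx 0.39097$)
$p + M = - \frac{23867}{4301} + \frac{615}{1573} = - \frac{3172516}{615043}$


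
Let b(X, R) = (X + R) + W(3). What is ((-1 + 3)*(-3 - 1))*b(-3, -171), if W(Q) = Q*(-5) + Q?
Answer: 1488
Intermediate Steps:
W(Q) = -4*Q (W(Q) = -5*Q + Q = -4*Q)
b(X, R) = -12 + R + X (b(X, R) = (X + R) - 4*3 = (R + X) - 12 = -12 + R + X)
((-1 + 3)*(-3 - 1))*b(-3, -171) = ((-1 + 3)*(-3 - 1))*(-12 - 171 - 3) = (2*(-4))*(-186) = -8*(-186) = 1488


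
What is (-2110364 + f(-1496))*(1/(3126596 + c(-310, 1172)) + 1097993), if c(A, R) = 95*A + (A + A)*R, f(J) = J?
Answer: -2748373542219091870/1185253 ≈ -2.3188e+12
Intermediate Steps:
c(A, R) = 95*A + 2*A*R (c(A, R) = 95*A + (2*A)*R = 95*A + 2*A*R)
(-2110364 + f(-1496))*(1/(3126596 + c(-310, 1172)) + 1097993) = (-2110364 - 1496)*(1/(3126596 - 310*(95 + 2*1172)) + 1097993) = -2111860*(1/(3126596 - 310*(95 + 2344)) + 1097993) = -2111860*(1/(3126596 - 310*2439) + 1097993) = -2111860*(1/(3126596 - 756090) + 1097993) = -2111860*(1/2370506 + 1097993) = -2111860*2602798994459/2370506 = -2748373542219091870/1185253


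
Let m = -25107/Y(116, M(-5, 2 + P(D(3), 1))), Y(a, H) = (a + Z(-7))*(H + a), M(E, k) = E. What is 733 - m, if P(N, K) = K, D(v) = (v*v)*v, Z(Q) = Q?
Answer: 2964558/4033 ≈ 735.08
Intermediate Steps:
D(v) = v³ (D(v) = v²*v = v³)
Y(a, H) = (-7 + a)*(H + a) (Y(a, H) = (a - 7)*(H + a) = (-7 + a)*(H + a))
m = -8369/4033 (m = -25107/(116² - 7*(-5) - 7*116 - 5*116) = -25107/(13456 + 35 - 812 - 580) = -25107/12099 = -25107*1/12099 = -8369/4033 ≈ -2.0751)
733 - m = 733 - 1*(-8369/4033) = 733 + 8369/4033 = 2964558/4033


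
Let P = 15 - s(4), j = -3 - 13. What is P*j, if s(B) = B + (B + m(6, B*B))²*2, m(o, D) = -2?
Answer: -48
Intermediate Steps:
j = -16
s(B) = B + 2*(-2 + B)² (s(B) = B + (B - 2)²*2 = B + (-2 + B)²*2 = B + 2*(-2 + B)²)
P = 3 (P = 15 - (4 + 2*(-2 + 4)²) = 15 - (4 + 2*2²) = 15 - (4 + 2*4) = 15 - (4 + 8) = 15 - 1*12 = 15 - 12 = 3)
P*j = 3*(-16) = -48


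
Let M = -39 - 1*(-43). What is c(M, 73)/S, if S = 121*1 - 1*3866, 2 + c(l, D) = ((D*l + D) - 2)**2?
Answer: -131767/3745 ≈ -35.185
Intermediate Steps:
M = 4 (M = -39 + 43 = 4)
c(l, D) = -2 + (-2 + D + D*l)**2 (c(l, D) = -2 + ((D*l + D) - 2)**2 = -2 + ((D + D*l) - 2)**2 = -2 + (-2 + D + D*l)**2)
S = -3745 (S = 121 - 3866 = -3745)
c(M, 73)/S = (-2 + (-2 + 73 + 73*4)**2)/(-3745) = (-2 + (-2 + 73 + 292)**2)*(-1/3745) = (-2 + 363**2)*(-1/3745) = (-2 + 131769)*(-1/3745) = 131767*(-1/3745) = -131767/3745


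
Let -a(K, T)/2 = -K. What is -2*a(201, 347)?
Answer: -804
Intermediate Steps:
a(K, T) = 2*K (a(K, T) = -(-2)*K = 2*K)
-2*a(201, 347) = -4*201 = -2*402 = -804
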